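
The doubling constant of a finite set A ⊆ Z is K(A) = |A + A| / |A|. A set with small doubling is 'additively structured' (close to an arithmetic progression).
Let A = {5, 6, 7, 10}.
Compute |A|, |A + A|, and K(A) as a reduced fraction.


|A| = 4.
Compute A + A by enumerating all 16 pairs.
A + A = {10, 11, 12, 13, 14, 15, 16, 17, 20}, so |A + A| = 9.
K = |A + A| / |A| = 9/4 (already in lowest terms) ≈ 2.2500.
Reference: AP of size 4 gives K = 7/4 ≈ 1.7500; a fully generic set of size 4 gives K ≈ 2.5000.

|A| = 4, |A + A| = 9, K = 9/4.


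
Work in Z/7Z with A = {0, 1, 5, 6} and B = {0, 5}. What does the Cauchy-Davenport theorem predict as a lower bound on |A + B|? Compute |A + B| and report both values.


Cauchy-Davenport: |A + B| ≥ min(p, |A| + |B| - 1) for A, B nonempty in Z/pZ.
|A| = 4, |B| = 2, p = 7.
CD lower bound = min(7, 4 + 2 - 1) = min(7, 5) = 5.
Compute A + B mod 7 directly:
a = 0: 0+0=0, 0+5=5
a = 1: 1+0=1, 1+5=6
a = 5: 5+0=5, 5+5=3
a = 6: 6+0=6, 6+5=4
A + B = {0, 1, 3, 4, 5, 6}, so |A + B| = 6.
Verify: 6 ≥ 5? Yes ✓.

CD lower bound = 5, actual |A + B| = 6.


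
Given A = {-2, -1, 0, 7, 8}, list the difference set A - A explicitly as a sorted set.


A - A = {a - a' : a, a' ∈ A}.
Compute a - a' for each ordered pair (a, a'):
a = -2: -2--2=0, -2--1=-1, -2-0=-2, -2-7=-9, -2-8=-10
a = -1: -1--2=1, -1--1=0, -1-0=-1, -1-7=-8, -1-8=-9
a = 0: 0--2=2, 0--1=1, 0-0=0, 0-7=-7, 0-8=-8
a = 7: 7--2=9, 7--1=8, 7-0=7, 7-7=0, 7-8=-1
a = 8: 8--2=10, 8--1=9, 8-0=8, 8-7=1, 8-8=0
Collecting distinct values (and noting 0 appears from a-a):
A - A = {-10, -9, -8, -7, -2, -1, 0, 1, 2, 7, 8, 9, 10}
|A - A| = 13

A - A = {-10, -9, -8, -7, -2, -1, 0, 1, 2, 7, 8, 9, 10}


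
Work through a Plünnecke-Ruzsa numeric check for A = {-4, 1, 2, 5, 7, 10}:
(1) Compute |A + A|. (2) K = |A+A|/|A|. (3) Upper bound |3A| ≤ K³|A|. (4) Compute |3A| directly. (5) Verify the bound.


|A| = 6.
Step 1: Compute A + A by enumerating all 36 pairs.
A + A = {-8, -3, -2, 1, 2, 3, 4, 6, 7, 8, 9, 10, 11, 12, 14, 15, 17, 20}, so |A + A| = 18.
Step 2: Doubling constant K = |A + A|/|A| = 18/6 = 18/6 ≈ 3.0000.
Step 3: Plünnecke-Ruzsa gives |3A| ≤ K³·|A| = (3.0000)³ · 6 ≈ 162.0000.
Step 4: Compute 3A = A + A + A directly by enumerating all triples (a,b,c) ∈ A³; |3A| = 32.
Step 5: Check 32 ≤ 162.0000? Yes ✓.

K = 18/6, Plünnecke-Ruzsa bound K³|A| ≈ 162.0000, |3A| = 32, inequality holds.


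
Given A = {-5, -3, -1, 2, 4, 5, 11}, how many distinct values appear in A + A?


A + A = {a + a' : a, a' ∈ A}; |A| = 7.
General bounds: 2|A| - 1 ≤ |A + A| ≤ |A|(|A|+1)/2, i.e. 13 ≤ |A + A| ≤ 28.
Lower bound 2|A|-1 is attained iff A is an arithmetic progression.
Enumerate sums a + a' for a ≤ a' (symmetric, so this suffices):
a = -5: -5+-5=-10, -5+-3=-8, -5+-1=-6, -5+2=-3, -5+4=-1, -5+5=0, -5+11=6
a = -3: -3+-3=-6, -3+-1=-4, -3+2=-1, -3+4=1, -3+5=2, -3+11=8
a = -1: -1+-1=-2, -1+2=1, -1+4=3, -1+5=4, -1+11=10
a = 2: 2+2=4, 2+4=6, 2+5=7, 2+11=13
a = 4: 4+4=8, 4+5=9, 4+11=15
a = 5: 5+5=10, 5+11=16
a = 11: 11+11=22
Distinct sums: {-10, -8, -6, -4, -3, -2, -1, 0, 1, 2, 3, 4, 6, 7, 8, 9, 10, 13, 15, 16, 22}
|A + A| = 21

|A + A| = 21


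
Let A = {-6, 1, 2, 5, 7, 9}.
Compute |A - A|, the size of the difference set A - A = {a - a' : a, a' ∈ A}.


A - A = {a - a' : a, a' ∈ A}; |A| = 6.
Bounds: 2|A|-1 ≤ |A - A| ≤ |A|² - |A| + 1, i.e. 11 ≤ |A - A| ≤ 31.
Note: 0 ∈ A - A always (from a - a). The set is symmetric: if d ∈ A - A then -d ∈ A - A.
Enumerate nonzero differences d = a - a' with a > a' (then include -d):
Positive differences: {1, 2, 3, 4, 5, 6, 7, 8, 11, 13, 15}
Full difference set: {0} ∪ (positive diffs) ∪ (negative diffs).
|A - A| = 1 + 2·11 = 23 (matches direct enumeration: 23).

|A - A| = 23


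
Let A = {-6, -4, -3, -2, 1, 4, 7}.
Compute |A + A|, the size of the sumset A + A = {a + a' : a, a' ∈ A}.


A + A = {a + a' : a, a' ∈ A}; |A| = 7.
General bounds: 2|A| - 1 ≤ |A + A| ≤ |A|(|A|+1)/2, i.e. 13 ≤ |A + A| ≤ 28.
Lower bound 2|A|-1 is attained iff A is an arithmetic progression.
Enumerate sums a + a' for a ≤ a' (symmetric, so this suffices):
a = -6: -6+-6=-12, -6+-4=-10, -6+-3=-9, -6+-2=-8, -6+1=-5, -6+4=-2, -6+7=1
a = -4: -4+-4=-8, -4+-3=-7, -4+-2=-6, -4+1=-3, -4+4=0, -4+7=3
a = -3: -3+-3=-6, -3+-2=-5, -3+1=-2, -3+4=1, -3+7=4
a = -2: -2+-2=-4, -2+1=-1, -2+4=2, -2+7=5
a = 1: 1+1=2, 1+4=5, 1+7=8
a = 4: 4+4=8, 4+7=11
a = 7: 7+7=14
Distinct sums: {-12, -10, -9, -8, -7, -6, -5, -4, -3, -2, -1, 0, 1, 2, 3, 4, 5, 8, 11, 14}
|A + A| = 20

|A + A| = 20


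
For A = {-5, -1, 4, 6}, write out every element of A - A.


A - A = {a - a' : a, a' ∈ A}.
Compute a - a' for each ordered pair (a, a'):
a = -5: -5--5=0, -5--1=-4, -5-4=-9, -5-6=-11
a = -1: -1--5=4, -1--1=0, -1-4=-5, -1-6=-7
a = 4: 4--5=9, 4--1=5, 4-4=0, 4-6=-2
a = 6: 6--5=11, 6--1=7, 6-4=2, 6-6=0
Collecting distinct values (and noting 0 appears from a-a):
A - A = {-11, -9, -7, -5, -4, -2, 0, 2, 4, 5, 7, 9, 11}
|A - A| = 13

A - A = {-11, -9, -7, -5, -4, -2, 0, 2, 4, 5, 7, 9, 11}


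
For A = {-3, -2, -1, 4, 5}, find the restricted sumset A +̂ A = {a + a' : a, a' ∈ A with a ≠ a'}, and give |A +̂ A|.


Restricted sumset: A +̂ A = {a + a' : a ∈ A, a' ∈ A, a ≠ a'}.
Equivalently, take A + A and drop any sum 2a that is achievable ONLY as a + a for a ∈ A (i.e. sums representable only with equal summands).
Enumerate pairs (a, a') with a < a' (symmetric, so each unordered pair gives one sum; this covers all a ≠ a'):
  -3 + -2 = -5
  -3 + -1 = -4
  -3 + 4 = 1
  -3 + 5 = 2
  -2 + -1 = -3
  -2 + 4 = 2
  -2 + 5 = 3
  -1 + 4 = 3
  -1 + 5 = 4
  4 + 5 = 9
Collected distinct sums: {-5, -4, -3, 1, 2, 3, 4, 9}
|A +̂ A| = 8
(Reference bound: |A +̂ A| ≥ 2|A| - 3 for |A| ≥ 2, with |A| = 5 giving ≥ 7.)

|A +̂ A| = 8


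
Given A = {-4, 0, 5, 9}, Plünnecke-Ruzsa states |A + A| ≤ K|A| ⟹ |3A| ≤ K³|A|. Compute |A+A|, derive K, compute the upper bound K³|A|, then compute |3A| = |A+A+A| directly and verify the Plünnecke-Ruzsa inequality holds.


|A| = 4.
Step 1: Compute A + A by enumerating all 16 pairs.
A + A = {-8, -4, 0, 1, 5, 9, 10, 14, 18}, so |A + A| = 9.
Step 2: Doubling constant K = |A + A|/|A| = 9/4 = 9/4 ≈ 2.2500.
Step 3: Plünnecke-Ruzsa gives |3A| ≤ K³·|A| = (2.2500)³ · 4 ≈ 45.5625.
Step 4: Compute 3A = A + A + A directly by enumerating all triples (a,b,c) ∈ A³; |3A| = 16.
Step 5: Check 16 ≤ 45.5625? Yes ✓.

K = 9/4, Plünnecke-Ruzsa bound K³|A| ≈ 45.5625, |3A| = 16, inequality holds.


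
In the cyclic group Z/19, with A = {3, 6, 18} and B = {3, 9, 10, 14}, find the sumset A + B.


Work in Z/19Z: reduce every sum a + b modulo 19.
Enumerate all 12 pairs:
a = 3: 3+3=6, 3+9=12, 3+10=13, 3+14=17
a = 6: 6+3=9, 6+9=15, 6+10=16, 6+14=1
a = 18: 18+3=2, 18+9=8, 18+10=9, 18+14=13
Distinct residues collected: {1, 2, 6, 8, 9, 12, 13, 15, 16, 17}
|A + B| = 10 (out of 19 total residues).

A + B = {1, 2, 6, 8, 9, 12, 13, 15, 16, 17}


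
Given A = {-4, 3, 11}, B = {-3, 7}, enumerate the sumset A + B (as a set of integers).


A + B = {a + b : a ∈ A, b ∈ B}.
Enumerate all |A|·|B| = 3·2 = 6 pairs (a, b) and collect distinct sums.
a = -4: -4+-3=-7, -4+7=3
a = 3: 3+-3=0, 3+7=10
a = 11: 11+-3=8, 11+7=18
Collecting distinct sums: A + B = {-7, 0, 3, 8, 10, 18}
|A + B| = 6

A + B = {-7, 0, 3, 8, 10, 18}


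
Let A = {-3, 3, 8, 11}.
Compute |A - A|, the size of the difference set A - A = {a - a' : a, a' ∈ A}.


A - A = {a - a' : a, a' ∈ A}; |A| = 4.
Bounds: 2|A|-1 ≤ |A - A| ≤ |A|² - |A| + 1, i.e. 7 ≤ |A - A| ≤ 13.
Note: 0 ∈ A - A always (from a - a). The set is symmetric: if d ∈ A - A then -d ∈ A - A.
Enumerate nonzero differences d = a - a' with a > a' (then include -d):
Positive differences: {3, 5, 6, 8, 11, 14}
Full difference set: {0} ∪ (positive diffs) ∪ (negative diffs).
|A - A| = 1 + 2·6 = 13 (matches direct enumeration: 13).

|A - A| = 13


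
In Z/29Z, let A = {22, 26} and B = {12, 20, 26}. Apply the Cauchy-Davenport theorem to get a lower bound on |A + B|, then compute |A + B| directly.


Cauchy-Davenport: |A + B| ≥ min(p, |A| + |B| - 1) for A, B nonempty in Z/pZ.
|A| = 2, |B| = 3, p = 29.
CD lower bound = min(29, 2 + 3 - 1) = min(29, 4) = 4.
Compute A + B mod 29 directly:
a = 22: 22+12=5, 22+20=13, 22+26=19
a = 26: 26+12=9, 26+20=17, 26+26=23
A + B = {5, 9, 13, 17, 19, 23}, so |A + B| = 6.
Verify: 6 ≥ 4? Yes ✓.

CD lower bound = 4, actual |A + B| = 6.


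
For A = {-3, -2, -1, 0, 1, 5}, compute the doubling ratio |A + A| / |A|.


|A| = 6.
Compute A + A by enumerating all 36 pairs.
A + A = {-6, -5, -4, -3, -2, -1, 0, 1, 2, 3, 4, 5, 6, 10}, so |A + A| = 14.
K = |A + A| / |A| = 14/6 = 7/3 ≈ 2.3333.
Reference: AP of size 6 gives K = 11/6 ≈ 1.8333; a fully generic set of size 6 gives K ≈ 3.5000.

|A| = 6, |A + A| = 14, K = 14/6 = 7/3.


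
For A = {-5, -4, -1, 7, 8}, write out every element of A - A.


A - A = {a - a' : a, a' ∈ A}.
Compute a - a' for each ordered pair (a, a'):
a = -5: -5--5=0, -5--4=-1, -5--1=-4, -5-7=-12, -5-8=-13
a = -4: -4--5=1, -4--4=0, -4--1=-3, -4-7=-11, -4-8=-12
a = -1: -1--5=4, -1--4=3, -1--1=0, -1-7=-8, -1-8=-9
a = 7: 7--5=12, 7--4=11, 7--1=8, 7-7=0, 7-8=-1
a = 8: 8--5=13, 8--4=12, 8--1=9, 8-7=1, 8-8=0
Collecting distinct values (and noting 0 appears from a-a):
A - A = {-13, -12, -11, -9, -8, -4, -3, -1, 0, 1, 3, 4, 8, 9, 11, 12, 13}
|A - A| = 17

A - A = {-13, -12, -11, -9, -8, -4, -3, -1, 0, 1, 3, 4, 8, 9, 11, 12, 13}


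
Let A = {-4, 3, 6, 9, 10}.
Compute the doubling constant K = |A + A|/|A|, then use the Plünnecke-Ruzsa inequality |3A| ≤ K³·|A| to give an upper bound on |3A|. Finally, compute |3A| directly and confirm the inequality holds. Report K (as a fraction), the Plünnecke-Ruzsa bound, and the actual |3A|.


|A| = 5.
Step 1: Compute A + A by enumerating all 25 pairs.
A + A = {-8, -1, 2, 5, 6, 9, 12, 13, 15, 16, 18, 19, 20}, so |A + A| = 13.
Step 2: Doubling constant K = |A + A|/|A| = 13/5 = 13/5 ≈ 2.6000.
Step 3: Plünnecke-Ruzsa gives |3A| ≤ K³·|A| = (2.6000)³ · 5 ≈ 87.8800.
Step 4: Compute 3A = A + A + A directly by enumerating all triples (a,b,c) ∈ A³; |3A| = 25.
Step 5: Check 25 ≤ 87.8800? Yes ✓.

K = 13/5, Plünnecke-Ruzsa bound K³|A| ≈ 87.8800, |3A| = 25, inequality holds.


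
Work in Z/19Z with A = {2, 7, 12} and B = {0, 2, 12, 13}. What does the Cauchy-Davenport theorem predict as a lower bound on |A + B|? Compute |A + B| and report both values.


Cauchy-Davenport: |A + B| ≥ min(p, |A| + |B| - 1) for A, B nonempty in Z/pZ.
|A| = 3, |B| = 4, p = 19.
CD lower bound = min(19, 3 + 4 - 1) = min(19, 6) = 6.
Compute A + B mod 19 directly:
a = 2: 2+0=2, 2+2=4, 2+12=14, 2+13=15
a = 7: 7+0=7, 7+2=9, 7+12=0, 7+13=1
a = 12: 12+0=12, 12+2=14, 12+12=5, 12+13=6
A + B = {0, 1, 2, 4, 5, 6, 7, 9, 12, 14, 15}, so |A + B| = 11.
Verify: 11 ≥ 6? Yes ✓.

CD lower bound = 6, actual |A + B| = 11.


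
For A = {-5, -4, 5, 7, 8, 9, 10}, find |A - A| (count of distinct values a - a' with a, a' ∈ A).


A - A = {a - a' : a, a' ∈ A}; |A| = 7.
Bounds: 2|A|-1 ≤ |A - A| ≤ |A|² - |A| + 1, i.e. 13 ≤ |A - A| ≤ 43.
Note: 0 ∈ A - A always (from a - a). The set is symmetric: if d ∈ A - A then -d ∈ A - A.
Enumerate nonzero differences d = a - a' with a > a' (then include -d):
Positive differences: {1, 2, 3, 4, 5, 9, 10, 11, 12, 13, 14, 15}
Full difference set: {0} ∪ (positive diffs) ∪ (negative diffs).
|A - A| = 1 + 2·12 = 25 (matches direct enumeration: 25).

|A - A| = 25


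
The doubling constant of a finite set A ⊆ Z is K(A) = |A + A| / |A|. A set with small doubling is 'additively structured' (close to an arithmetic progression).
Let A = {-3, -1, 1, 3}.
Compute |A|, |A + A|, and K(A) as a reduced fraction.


|A| = 4.
Compute A + A by enumerating all 16 pairs.
A + A = {-6, -4, -2, 0, 2, 4, 6}, so |A + A| = 7.
K = |A + A| / |A| = 7/4 (already in lowest terms) ≈ 1.7500.
Reference: AP of size 4 gives K = 7/4 ≈ 1.7500; a fully generic set of size 4 gives K ≈ 2.5000.

|A| = 4, |A + A| = 7, K = 7/4.


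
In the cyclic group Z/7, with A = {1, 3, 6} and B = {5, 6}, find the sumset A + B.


Work in Z/7Z: reduce every sum a + b modulo 7.
Enumerate all 6 pairs:
a = 1: 1+5=6, 1+6=0
a = 3: 3+5=1, 3+6=2
a = 6: 6+5=4, 6+6=5
Distinct residues collected: {0, 1, 2, 4, 5, 6}
|A + B| = 6 (out of 7 total residues).

A + B = {0, 1, 2, 4, 5, 6}


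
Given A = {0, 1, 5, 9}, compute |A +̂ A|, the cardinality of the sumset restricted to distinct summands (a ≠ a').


Restricted sumset: A +̂ A = {a + a' : a ∈ A, a' ∈ A, a ≠ a'}.
Equivalently, take A + A and drop any sum 2a that is achievable ONLY as a + a for a ∈ A (i.e. sums representable only with equal summands).
Enumerate pairs (a, a') with a < a' (symmetric, so each unordered pair gives one sum; this covers all a ≠ a'):
  0 + 1 = 1
  0 + 5 = 5
  0 + 9 = 9
  1 + 5 = 6
  1 + 9 = 10
  5 + 9 = 14
Collected distinct sums: {1, 5, 6, 9, 10, 14}
|A +̂ A| = 6
(Reference bound: |A +̂ A| ≥ 2|A| - 3 for |A| ≥ 2, with |A| = 4 giving ≥ 5.)

|A +̂ A| = 6


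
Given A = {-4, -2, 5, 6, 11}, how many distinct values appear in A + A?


A + A = {a + a' : a, a' ∈ A}; |A| = 5.
General bounds: 2|A| - 1 ≤ |A + A| ≤ |A|(|A|+1)/2, i.e. 9 ≤ |A + A| ≤ 15.
Lower bound 2|A|-1 is attained iff A is an arithmetic progression.
Enumerate sums a + a' for a ≤ a' (symmetric, so this suffices):
a = -4: -4+-4=-8, -4+-2=-6, -4+5=1, -4+6=2, -4+11=7
a = -2: -2+-2=-4, -2+5=3, -2+6=4, -2+11=9
a = 5: 5+5=10, 5+6=11, 5+11=16
a = 6: 6+6=12, 6+11=17
a = 11: 11+11=22
Distinct sums: {-8, -6, -4, 1, 2, 3, 4, 7, 9, 10, 11, 12, 16, 17, 22}
|A + A| = 15

|A + A| = 15


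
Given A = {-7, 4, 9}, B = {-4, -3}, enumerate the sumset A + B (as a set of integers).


A + B = {a + b : a ∈ A, b ∈ B}.
Enumerate all |A|·|B| = 3·2 = 6 pairs (a, b) and collect distinct sums.
a = -7: -7+-4=-11, -7+-3=-10
a = 4: 4+-4=0, 4+-3=1
a = 9: 9+-4=5, 9+-3=6
Collecting distinct sums: A + B = {-11, -10, 0, 1, 5, 6}
|A + B| = 6

A + B = {-11, -10, 0, 1, 5, 6}


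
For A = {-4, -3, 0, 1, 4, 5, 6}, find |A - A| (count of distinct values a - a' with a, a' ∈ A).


A - A = {a - a' : a, a' ∈ A}; |A| = 7.
Bounds: 2|A|-1 ≤ |A - A| ≤ |A|² - |A| + 1, i.e. 13 ≤ |A - A| ≤ 43.
Note: 0 ∈ A - A always (from a - a). The set is symmetric: if d ∈ A - A then -d ∈ A - A.
Enumerate nonzero differences d = a - a' with a > a' (then include -d):
Positive differences: {1, 2, 3, 4, 5, 6, 7, 8, 9, 10}
Full difference set: {0} ∪ (positive diffs) ∪ (negative diffs).
|A - A| = 1 + 2·10 = 21 (matches direct enumeration: 21).

|A - A| = 21


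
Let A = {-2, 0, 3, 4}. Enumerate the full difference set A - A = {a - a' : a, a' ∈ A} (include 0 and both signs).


A - A = {a - a' : a, a' ∈ A}.
Compute a - a' for each ordered pair (a, a'):
a = -2: -2--2=0, -2-0=-2, -2-3=-5, -2-4=-6
a = 0: 0--2=2, 0-0=0, 0-3=-3, 0-4=-4
a = 3: 3--2=5, 3-0=3, 3-3=0, 3-4=-1
a = 4: 4--2=6, 4-0=4, 4-3=1, 4-4=0
Collecting distinct values (and noting 0 appears from a-a):
A - A = {-6, -5, -4, -3, -2, -1, 0, 1, 2, 3, 4, 5, 6}
|A - A| = 13

A - A = {-6, -5, -4, -3, -2, -1, 0, 1, 2, 3, 4, 5, 6}


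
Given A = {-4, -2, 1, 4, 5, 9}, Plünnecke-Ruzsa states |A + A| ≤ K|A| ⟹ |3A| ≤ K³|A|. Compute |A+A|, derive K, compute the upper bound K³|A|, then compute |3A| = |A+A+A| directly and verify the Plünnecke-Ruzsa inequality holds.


|A| = 6.
Step 1: Compute A + A by enumerating all 36 pairs.
A + A = {-8, -6, -4, -3, -1, 0, 1, 2, 3, 5, 6, 7, 8, 9, 10, 13, 14, 18}, so |A + A| = 18.
Step 2: Doubling constant K = |A + A|/|A| = 18/6 = 18/6 ≈ 3.0000.
Step 3: Plünnecke-Ruzsa gives |3A| ≤ K³·|A| = (3.0000)³ · 6 ≈ 162.0000.
Step 4: Compute 3A = A + A + A directly by enumerating all triples (a,b,c) ∈ A³; |3A| = 33.
Step 5: Check 33 ≤ 162.0000? Yes ✓.

K = 18/6, Plünnecke-Ruzsa bound K³|A| ≈ 162.0000, |3A| = 33, inequality holds.


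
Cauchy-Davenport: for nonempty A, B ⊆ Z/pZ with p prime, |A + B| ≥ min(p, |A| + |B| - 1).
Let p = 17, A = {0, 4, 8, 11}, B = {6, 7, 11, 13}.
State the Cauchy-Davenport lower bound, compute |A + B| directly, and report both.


Cauchy-Davenport: |A + B| ≥ min(p, |A| + |B| - 1) for A, B nonempty in Z/pZ.
|A| = 4, |B| = 4, p = 17.
CD lower bound = min(17, 4 + 4 - 1) = min(17, 7) = 7.
Compute A + B mod 17 directly:
a = 0: 0+6=6, 0+7=7, 0+11=11, 0+13=13
a = 4: 4+6=10, 4+7=11, 4+11=15, 4+13=0
a = 8: 8+6=14, 8+7=15, 8+11=2, 8+13=4
a = 11: 11+6=0, 11+7=1, 11+11=5, 11+13=7
A + B = {0, 1, 2, 4, 5, 6, 7, 10, 11, 13, 14, 15}, so |A + B| = 12.
Verify: 12 ≥ 7? Yes ✓.

CD lower bound = 7, actual |A + B| = 12.


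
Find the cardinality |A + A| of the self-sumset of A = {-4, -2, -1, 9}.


A + A = {a + a' : a, a' ∈ A}; |A| = 4.
General bounds: 2|A| - 1 ≤ |A + A| ≤ |A|(|A|+1)/2, i.e. 7 ≤ |A + A| ≤ 10.
Lower bound 2|A|-1 is attained iff A is an arithmetic progression.
Enumerate sums a + a' for a ≤ a' (symmetric, so this suffices):
a = -4: -4+-4=-8, -4+-2=-6, -4+-1=-5, -4+9=5
a = -2: -2+-2=-4, -2+-1=-3, -2+9=7
a = -1: -1+-1=-2, -1+9=8
a = 9: 9+9=18
Distinct sums: {-8, -6, -5, -4, -3, -2, 5, 7, 8, 18}
|A + A| = 10

|A + A| = 10


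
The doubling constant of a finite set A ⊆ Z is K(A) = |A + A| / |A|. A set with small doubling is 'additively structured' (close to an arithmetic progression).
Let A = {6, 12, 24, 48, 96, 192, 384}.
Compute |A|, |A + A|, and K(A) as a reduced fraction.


|A| = 7.
Compute A + A by enumerating all 49 pairs.
A + A = {12, 18, 24, 30, 36, 48, 54, 60, 72, 96, 102, 108, 120, 144, 192, 198, 204, 216, 240, 288, 384, 390, 396, 408, 432, 480, 576, 768}, so |A + A| = 28.
K = |A + A| / |A| = 28/7 = 4/1 ≈ 4.0000.
Reference: AP of size 7 gives K = 13/7 ≈ 1.8571; a fully generic set of size 7 gives K ≈ 4.0000.

|A| = 7, |A + A| = 28, K = 28/7 = 4/1.


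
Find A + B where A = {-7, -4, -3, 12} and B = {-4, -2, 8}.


A + B = {a + b : a ∈ A, b ∈ B}.
Enumerate all |A|·|B| = 4·3 = 12 pairs (a, b) and collect distinct sums.
a = -7: -7+-4=-11, -7+-2=-9, -7+8=1
a = -4: -4+-4=-8, -4+-2=-6, -4+8=4
a = -3: -3+-4=-7, -3+-2=-5, -3+8=5
a = 12: 12+-4=8, 12+-2=10, 12+8=20
Collecting distinct sums: A + B = {-11, -9, -8, -7, -6, -5, 1, 4, 5, 8, 10, 20}
|A + B| = 12

A + B = {-11, -9, -8, -7, -6, -5, 1, 4, 5, 8, 10, 20}


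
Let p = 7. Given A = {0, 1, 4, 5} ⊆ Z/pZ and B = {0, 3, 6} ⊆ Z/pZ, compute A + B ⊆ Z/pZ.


Work in Z/7Z: reduce every sum a + b modulo 7.
Enumerate all 12 pairs:
a = 0: 0+0=0, 0+3=3, 0+6=6
a = 1: 1+0=1, 1+3=4, 1+6=0
a = 4: 4+0=4, 4+3=0, 4+6=3
a = 5: 5+0=5, 5+3=1, 5+6=4
Distinct residues collected: {0, 1, 3, 4, 5, 6}
|A + B| = 6 (out of 7 total residues).

A + B = {0, 1, 3, 4, 5, 6}


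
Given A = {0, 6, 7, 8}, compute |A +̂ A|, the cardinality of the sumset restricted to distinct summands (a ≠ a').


Restricted sumset: A +̂ A = {a + a' : a ∈ A, a' ∈ A, a ≠ a'}.
Equivalently, take A + A and drop any sum 2a that is achievable ONLY as a + a for a ∈ A (i.e. sums representable only with equal summands).
Enumerate pairs (a, a') with a < a' (symmetric, so each unordered pair gives one sum; this covers all a ≠ a'):
  0 + 6 = 6
  0 + 7 = 7
  0 + 8 = 8
  6 + 7 = 13
  6 + 8 = 14
  7 + 8 = 15
Collected distinct sums: {6, 7, 8, 13, 14, 15}
|A +̂ A| = 6
(Reference bound: |A +̂ A| ≥ 2|A| - 3 for |A| ≥ 2, with |A| = 4 giving ≥ 5.)

|A +̂ A| = 6


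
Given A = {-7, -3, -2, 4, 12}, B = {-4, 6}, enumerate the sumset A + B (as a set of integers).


A + B = {a + b : a ∈ A, b ∈ B}.
Enumerate all |A|·|B| = 5·2 = 10 pairs (a, b) and collect distinct sums.
a = -7: -7+-4=-11, -7+6=-1
a = -3: -3+-4=-7, -3+6=3
a = -2: -2+-4=-6, -2+6=4
a = 4: 4+-4=0, 4+6=10
a = 12: 12+-4=8, 12+6=18
Collecting distinct sums: A + B = {-11, -7, -6, -1, 0, 3, 4, 8, 10, 18}
|A + B| = 10

A + B = {-11, -7, -6, -1, 0, 3, 4, 8, 10, 18}


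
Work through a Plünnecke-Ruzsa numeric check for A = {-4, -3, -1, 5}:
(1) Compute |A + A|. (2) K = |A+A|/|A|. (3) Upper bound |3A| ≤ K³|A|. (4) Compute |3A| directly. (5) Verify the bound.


|A| = 4.
Step 1: Compute A + A by enumerating all 16 pairs.
A + A = {-8, -7, -6, -5, -4, -2, 1, 2, 4, 10}, so |A + A| = 10.
Step 2: Doubling constant K = |A + A|/|A| = 10/4 = 10/4 ≈ 2.5000.
Step 3: Plünnecke-Ruzsa gives |3A| ≤ K³·|A| = (2.5000)³ · 4 ≈ 62.5000.
Step 4: Compute 3A = A + A + A directly by enumerating all triples (a,b,c) ∈ A³; |3A| = 18.
Step 5: Check 18 ≤ 62.5000? Yes ✓.

K = 10/4, Plünnecke-Ruzsa bound K³|A| ≈ 62.5000, |3A| = 18, inequality holds.


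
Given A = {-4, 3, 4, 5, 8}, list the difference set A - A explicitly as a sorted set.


A - A = {a - a' : a, a' ∈ A}.
Compute a - a' for each ordered pair (a, a'):
a = -4: -4--4=0, -4-3=-7, -4-4=-8, -4-5=-9, -4-8=-12
a = 3: 3--4=7, 3-3=0, 3-4=-1, 3-5=-2, 3-8=-5
a = 4: 4--4=8, 4-3=1, 4-4=0, 4-5=-1, 4-8=-4
a = 5: 5--4=9, 5-3=2, 5-4=1, 5-5=0, 5-8=-3
a = 8: 8--4=12, 8-3=5, 8-4=4, 8-5=3, 8-8=0
Collecting distinct values (and noting 0 appears from a-a):
A - A = {-12, -9, -8, -7, -5, -4, -3, -2, -1, 0, 1, 2, 3, 4, 5, 7, 8, 9, 12}
|A - A| = 19

A - A = {-12, -9, -8, -7, -5, -4, -3, -2, -1, 0, 1, 2, 3, 4, 5, 7, 8, 9, 12}


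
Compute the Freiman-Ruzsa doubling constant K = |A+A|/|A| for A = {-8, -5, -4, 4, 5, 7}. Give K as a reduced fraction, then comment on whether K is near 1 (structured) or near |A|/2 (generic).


|A| = 6.
Compute A + A by enumerating all 36 pairs.
A + A = {-16, -13, -12, -10, -9, -8, -4, -3, -1, 0, 1, 2, 3, 8, 9, 10, 11, 12, 14}, so |A + A| = 19.
K = |A + A| / |A| = 19/6 (already in lowest terms) ≈ 3.1667.
Reference: AP of size 6 gives K = 11/6 ≈ 1.8333; a fully generic set of size 6 gives K ≈ 3.5000.

|A| = 6, |A + A| = 19, K = 19/6.


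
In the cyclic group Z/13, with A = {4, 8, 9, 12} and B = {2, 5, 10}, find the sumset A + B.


Work in Z/13Z: reduce every sum a + b modulo 13.
Enumerate all 12 pairs:
a = 4: 4+2=6, 4+5=9, 4+10=1
a = 8: 8+2=10, 8+5=0, 8+10=5
a = 9: 9+2=11, 9+5=1, 9+10=6
a = 12: 12+2=1, 12+5=4, 12+10=9
Distinct residues collected: {0, 1, 4, 5, 6, 9, 10, 11}
|A + B| = 8 (out of 13 total residues).

A + B = {0, 1, 4, 5, 6, 9, 10, 11}


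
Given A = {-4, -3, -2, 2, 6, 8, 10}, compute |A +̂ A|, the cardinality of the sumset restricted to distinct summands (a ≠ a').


Restricted sumset: A +̂ A = {a + a' : a ∈ A, a' ∈ A, a ≠ a'}.
Equivalently, take A + A and drop any sum 2a that is achievable ONLY as a + a for a ∈ A (i.e. sums representable only with equal summands).
Enumerate pairs (a, a') with a < a' (symmetric, so each unordered pair gives one sum; this covers all a ≠ a'):
  -4 + -3 = -7
  -4 + -2 = -6
  -4 + 2 = -2
  -4 + 6 = 2
  -4 + 8 = 4
  -4 + 10 = 6
  -3 + -2 = -5
  -3 + 2 = -1
  -3 + 6 = 3
  -3 + 8 = 5
  -3 + 10 = 7
  -2 + 2 = 0
  -2 + 6 = 4
  -2 + 8 = 6
  -2 + 10 = 8
  2 + 6 = 8
  2 + 8 = 10
  2 + 10 = 12
  6 + 8 = 14
  6 + 10 = 16
  8 + 10 = 18
Collected distinct sums: {-7, -6, -5, -2, -1, 0, 2, 3, 4, 5, 6, 7, 8, 10, 12, 14, 16, 18}
|A +̂ A| = 18
(Reference bound: |A +̂ A| ≥ 2|A| - 3 for |A| ≥ 2, with |A| = 7 giving ≥ 11.)

|A +̂ A| = 18


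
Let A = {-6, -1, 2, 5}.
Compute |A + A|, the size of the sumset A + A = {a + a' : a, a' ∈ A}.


A + A = {a + a' : a, a' ∈ A}; |A| = 4.
General bounds: 2|A| - 1 ≤ |A + A| ≤ |A|(|A|+1)/2, i.e. 7 ≤ |A + A| ≤ 10.
Lower bound 2|A|-1 is attained iff A is an arithmetic progression.
Enumerate sums a + a' for a ≤ a' (symmetric, so this suffices):
a = -6: -6+-6=-12, -6+-1=-7, -6+2=-4, -6+5=-1
a = -1: -1+-1=-2, -1+2=1, -1+5=4
a = 2: 2+2=4, 2+5=7
a = 5: 5+5=10
Distinct sums: {-12, -7, -4, -2, -1, 1, 4, 7, 10}
|A + A| = 9

|A + A| = 9


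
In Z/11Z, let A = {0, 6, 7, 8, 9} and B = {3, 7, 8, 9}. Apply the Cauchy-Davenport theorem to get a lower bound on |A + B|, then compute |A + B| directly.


Cauchy-Davenport: |A + B| ≥ min(p, |A| + |B| - 1) for A, B nonempty in Z/pZ.
|A| = 5, |B| = 4, p = 11.
CD lower bound = min(11, 5 + 4 - 1) = min(11, 8) = 8.
Compute A + B mod 11 directly:
a = 0: 0+3=3, 0+7=7, 0+8=8, 0+9=9
a = 6: 6+3=9, 6+7=2, 6+8=3, 6+9=4
a = 7: 7+3=10, 7+7=3, 7+8=4, 7+9=5
a = 8: 8+3=0, 8+7=4, 8+8=5, 8+9=6
a = 9: 9+3=1, 9+7=5, 9+8=6, 9+9=7
A + B = {0, 1, 2, 3, 4, 5, 6, 7, 8, 9, 10}, so |A + B| = 11.
Verify: 11 ≥ 8? Yes ✓.

CD lower bound = 8, actual |A + B| = 11.


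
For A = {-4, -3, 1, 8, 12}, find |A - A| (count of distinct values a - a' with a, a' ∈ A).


A - A = {a - a' : a, a' ∈ A}; |A| = 5.
Bounds: 2|A|-1 ≤ |A - A| ≤ |A|² - |A| + 1, i.e. 9 ≤ |A - A| ≤ 21.
Note: 0 ∈ A - A always (from a - a). The set is symmetric: if d ∈ A - A then -d ∈ A - A.
Enumerate nonzero differences d = a - a' with a > a' (then include -d):
Positive differences: {1, 4, 5, 7, 11, 12, 15, 16}
Full difference set: {0} ∪ (positive diffs) ∪ (negative diffs).
|A - A| = 1 + 2·8 = 17 (matches direct enumeration: 17).

|A - A| = 17


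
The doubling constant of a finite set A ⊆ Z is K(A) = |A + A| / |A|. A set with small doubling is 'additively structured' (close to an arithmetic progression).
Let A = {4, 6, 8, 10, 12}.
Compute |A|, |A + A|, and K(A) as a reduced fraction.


|A| = 5.
Compute A + A by enumerating all 25 pairs.
A + A = {8, 10, 12, 14, 16, 18, 20, 22, 24}, so |A + A| = 9.
K = |A + A| / |A| = 9/5 (already in lowest terms) ≈ 1.8000.
Reference: AP of size 5 gives K = 9/5 ≈ 1.8000; a fully generic set of size 5 gives K ≈ 3.0000.

|A| = 5, |A + A| = 9, K = 9/5.


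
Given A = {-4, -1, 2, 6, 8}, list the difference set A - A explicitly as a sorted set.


A - A = {a - a' : a, a' ∈ A}.
Compute a - a' for each ordered pair (a, a'):
a = -4: -4--4=0, -4--1=-3, -4-2=-6, -4-6=-10, -4-8=-12
a = -1: -1--4=3, -1--1=0, -1-2=-3, -1-6=-7, -1-8=-9
a = 2: 2--4=6, 2--1=3, 2-2=0, 2-6=-4, 2-8=-6
a = 6: 6--4=10, 6--1=7, 6-2=4, 6-6=0, 6-8=-2
a = 8: 8--4=12, 8--1=9, 8-2=6, 8-6=2, 8-8=0
Collecting distinct values (and noting 0 appears from a-a):
A - A = {-12, -10, -9, -7, -6, -4, -3, -2, 0, 2, 3, 4, 6, 7, 9, 10, 12}
|A - A| = 17

A - A = {-12, -10, -9, -7, -6, -4, -3, -2, 0, 2, 3, 4, 6, 7, 9, 10, 12}


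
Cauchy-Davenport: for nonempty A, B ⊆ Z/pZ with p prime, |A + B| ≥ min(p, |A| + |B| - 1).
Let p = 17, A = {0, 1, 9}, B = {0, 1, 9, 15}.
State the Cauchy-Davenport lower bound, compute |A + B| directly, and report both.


Cauchy-Davenport: |A + B| ≥ min(p, |A| + |B| - 1) for A, B nonempty in Z/pZ.
|A| = 3, |B| = 4, p = 17.
CD lower bound = min(17, 3 + 4 - 1) = min(17, 6) = 6.
Compute A + B mod 17 directly:
a = 0: 0+0=0, 0+1=1, 0+9=9, 0+15=15
a = 1: 1+0=1, 1+1=2, 1+9=10, 1+15=16
a = 9: 9+0=9, 9+1=10, 9+9=1, 9+15=7
A + B = {0, 1, 2, 7, 9, 10, 15, 16}, so |A + B| = 8.
Verify: 8 ≥ 6? Yes ✓.

CD lower bound = 6, actual |A + B| = 8.


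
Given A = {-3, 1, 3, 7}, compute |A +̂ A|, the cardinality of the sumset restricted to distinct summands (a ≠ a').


Restricted sumset: A +̂ A = {a + a' : a ∈ A, a' ∈ A, a ≠ a'}.
Equivalently, take A + A and drop any sum 2a that is achievable ONLY as a + a for a ∈ A (i.e. sums representable only with equal summands).
Enumerate pairs (a, a') with a < a' (symmetric, so each unordered pair gives one sum; this covers all a ≠ a'):
  -3 + 1 = -2
  -3 + 3 = 0
  -3 + 7 = 4
  1 + 3 = 4
  1 + 7 = 8
  3 + 7 = 10
Collected distinct sums: {-2, 0, 4, 8, 10}
|A +̂ A| = 5
(Reference bound: |A +̂ A| ≥ 2|A| - 3 for |A| ≥ 2, with |A| = 4 giving ≥ 5.)

|A +̂ A| = 5


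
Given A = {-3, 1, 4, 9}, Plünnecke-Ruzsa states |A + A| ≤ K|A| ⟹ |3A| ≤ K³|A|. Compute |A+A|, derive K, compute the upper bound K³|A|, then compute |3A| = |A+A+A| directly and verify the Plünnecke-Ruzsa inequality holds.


|A| = 4.
Step 1: Compute A + A by enumerating all 16 pairs.
A + A = {-6, -2, 1, 2, 5, 6, 8, 10, 13, 18}, so |A + A| = 10.
Step 2: Doubling constant K = |A + A|/|A| = 10/4 = 10/4 ≈ 2.5000.
Step 3: Plünnecke-Ruzsa gives |3A| ≤ K³·|A| = (2.5000)³ · 4 ≈ 62.5000.
Step 4: Compute 3A = A + A + A directly by enumerating all triples (a,b,c) ∈ A³; |3A| = 19.
Step 5: Check 19 ≤ 62.5000? Yes ✓.

K = 10/4, Plünnecke-Ruzsa bound K³|A| ≈ 62.5000, |3A| = 19, inequality holds.


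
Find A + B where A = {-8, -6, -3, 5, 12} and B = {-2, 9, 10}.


A + B = {a + b : a ∈ A, b ∈ B}.
Enumerate all |A|·|B| = 5·3 = 15 pairs (a, b) and collect distinct sums.
a = -8: -8+-2=-10, -8+9=1, -8+10=2
a = -6: -6+-2=-8, -6+9=3, -6+10=4
a = -3: -3+-2=-5, -3+9=6, -3+10=7
a = 5: 5+-2=3, 5+9=14, 5+10=15
a = 12: 12+-2=10, 12+9=21, 12+10=22
Collecting distinct sums: A + B = {-10, -8, -5, 1, 2, 3, 4, 6, 7, 10, 14, 15, 21, 22}
|A + B| = 14

A + B = {-10, -8, -5, 1, 2, 3, 4, 6, 7, 10, 14, 15, 21, 22}


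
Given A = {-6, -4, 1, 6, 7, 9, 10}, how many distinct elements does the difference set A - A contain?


A - A = {a - a' : a, a' ∈ A}; |A| = 7.
Bounds: 2|A|-1 ≤ |A - A| ≤ |A|² - |A| + 1, i.e. 13 ≤ |A - A| ≤ 43.
Note: 0 ∈ A - A always (from a - a). The set is symmetric: if d ∈ A - A then -d ∈ A - A.
Enumerate nonzero differences d = a - a' with a > a' (then include -d):
Positive differences: {1, 2, 3, 4, 5, 6, 7, 8, 9, 10, 11, 12, 13, 14, 15, 16}
Full difference set: {0} ∪ (positive diffs) ∪ (negative diffs).
|A - A| = 1 + 2·16 = 33 (matches direct enumeration: 33).

|A - A| = 33


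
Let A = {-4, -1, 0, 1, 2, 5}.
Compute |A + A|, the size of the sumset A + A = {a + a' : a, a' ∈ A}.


A + A = {a + a' : a, a' ∈ A}; |A| = 6.
General bounds: 2|A| - 1 ≤ |A + A| ≤ |A|(|A|+1)/2, i.e. 11 ≤ |A + A| ≤ 21.
Lower bound 2|A|-1 is attained iff A is an arithmetic progression.
Enumerate sums a + a' for a ≤ a' (symmetric, so this suffices):
a = -4: -4+-4=-8, -4+-1=-5, -4+0=-4, -4+1=-3, -4+2=-2, -4+5=1
a = -1: -1+-1=-2, -1+0=-1, -1+1=0, -1+2=1, -1+5=4
a = 0: 0+0=0, 0+1=1, 0+2=2, 0+5=5
a = 1: 1+1=2, 1+2=3, 1+5=6
a = 2: 2+2=4, 2+5=7
a = 5: 5+5=10
Distinct sums: {-8, -5, -4, -3, -2, -1, 0, 1, 2, 3, 4, 5, 6, 7, 10}
|A + A| = 15

|A + A| = 15


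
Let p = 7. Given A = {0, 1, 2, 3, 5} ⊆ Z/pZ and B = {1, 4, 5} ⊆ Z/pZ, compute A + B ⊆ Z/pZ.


Work in Z/7Z: reduce every sum a + b modulo 7.
Enumerate all 15 pairs:
a = 0: 0+1=1, 0+4=4, 0+5=5
a = 1: 1+1=2, 1+4=5, 1+5=6
a = 2: 2+1=3, 2+4=6, 2+5=0
a = 3: 3+1=4, 3+4=0, 3+5=1
a = 5: 5+1=6, 5+4=2, 5+5=3
Distinct residues collected: {0, 1, 2, 3, 4, 5, 6}
|A + B| = 7 (out of 7 total residues).

A + B = {0, 1, 2, 3, 4, 5, 6}


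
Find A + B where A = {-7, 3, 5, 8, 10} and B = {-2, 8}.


A + B = {a + b : a ∈ A, b ∈ B}.
Enumerate all |A|·|B| = 5·2 = 10 pairs (a, b) and collect distinct sums.
a = -7: -7+-2=-9, -7+8=1
a = 3: 3+-2=1, 3+8=11
a = 5: 5+-2=3, 5+8=13
a = 8: 8+-2=6, 8+8=16
a = 10: 10+-2=8, 10+8=18
Collecting distinct sums: A + B = {-9, 1, 3, 6, 8, 11, 13, 16, 18}
|A + B| = 9

A + B = {-9, 1, 3, 6, 8, 11, 13, 16, 18}


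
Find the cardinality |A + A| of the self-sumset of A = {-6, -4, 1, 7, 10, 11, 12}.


A + A = {a + a' : a, a' ∈ A}; |A| = 7.
General bounds: 2|A| - 1 ≤ |A + A| ≤ |A|(|A|+1)/2, i.e. 13 ≤ |A + A| ≤ 28.
Lower bound 2|A|-1 is attained iff A is an arithmetic progression.
Enumerate sums a + a' for a ≤ a' (symmetric, so this suffices):
a = -6: -6+-6=-12, -6+-4=-10, -6+1=-5, -6+7=1, -6+10=4, -6+11=5, -6+12=6
a = -4: -4+-4=-8, -4+1=-3, -4+7=3, -4+10=6, -4+11=7, -4+12=8
a = 1: 1+1=2, 1+7=8, 1+10=11, 1+11=12, 1+12=13
a = 7: 7+7=14, 7+10=17, 7+11=18, 7+12=19
a = 10: 10+10=20, 10+11=21, 10+12=22
a = 11: 11+11=22, 11+12=23
a = 12: 12+12=24
Distinct sums: {-12, -10, -8, -5, -3, 1, 2, 3, 4, 5, 6, 7, 8, 11, 12, 13, 14, 17, 18, 19, 20, 21, 22, 23, 24}
|A + A| = 25

|A + A| = 25


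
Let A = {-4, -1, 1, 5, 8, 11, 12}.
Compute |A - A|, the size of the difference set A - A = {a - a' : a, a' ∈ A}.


A - A = {a - a' : a, a' ∈ A}; |A| = 7.
Bounds: 2|A|-1 ≤ |A - A| ≤ |A|² - |A| + 1, i.e. 13 ≤ |A - A| ≤ 43.
Note: 0 ∈ A - A always (from a - a). The set is symmetric: if d ∈ A - A then -d ∈ A - A.
Enumerate nonzero differences d = a - a' with a > a' (then include -d):
Positive differences: {1, 2, 3, 4, 5, 6, 7, 9, 10, 11, 12, 13, 15, 16}
Full difference set: {0} ∪ (positive diffs) ∪ (negative diffs).
|A - A| = 1 + 2·14 = 29 (matches direct enumeration: 29).

|A - A| = 29


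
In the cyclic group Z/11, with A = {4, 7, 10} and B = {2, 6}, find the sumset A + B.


Work in Z/11Z: reduce every sum a + b modulo 11.
Enumerate all 6 pairs:
a = 4: 4+2=6, 4+6=10
a = 7: 7+2=9, 7+6=2
a = 10: 10+2=1, 10+6=5
Distinct residues collected: {1, 2, 5, 6, 9, 10}
|A + B| = 6 (out of 11 total residues).

A + B = {1, 2, 5, 6, 9, 10}


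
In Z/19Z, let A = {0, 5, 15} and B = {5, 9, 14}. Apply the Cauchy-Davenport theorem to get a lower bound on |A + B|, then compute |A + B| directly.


Cauchy-Davenport: |A + B| ≥ min(p, |A| + |B| - 1) for A, B nonempty in Z/pZ.
|A| = 3, |B| = 3, p = 19.
CD lower bound = min(19, 3 + 3 - 1) = min(19, 5) = 5.
Compute A + B mod 19 directly:
a = 0: 0+5=5, 0+9=9, 0+14=14
a = 5: 5+5=10, 5+9=14, 5+14=0
a = 15: 15+5=1, 15+9=5, 15+14=10
A + B = {0, 1, 5, 9, 10, 14}, so |A + B| = 6.
Verify: 6 ≥ 5? Yes ✓.

CD lower bound = 5, actual |A + B| = 6.


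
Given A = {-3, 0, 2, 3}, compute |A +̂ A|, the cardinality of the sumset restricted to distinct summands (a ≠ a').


Restricted sumset: A +̂ A = {a + a' : a ∈ A, a' ∈ A, a ≠ a'}.
Equivalently, take A + A and drop any sum 2a that is achievable ONLY as a + a for a ∈ A (i.e. sums representable only with equal summands).
Enumerate pairs (a, a') with a < a' (symmetric, so each unordered pair gives one sum; this covers all a ≠ a'):
  -3 + 0 = -3
  -3 + 2 = -1
  -3 + 3 = 0
  0 + 2 = 2
  0 + 3 = 3
  2 + 3 = 5
Collected distinct sums: {-3, -1, 0, 2, 3, 5}
|A +̂ A| = 6
(Reference bound: |A +̂ A| ≥ 2|A| - 3 for |A| ≥ 2, with |A| = 4 giving ≥ 5.)

|A +̂ A| = 6


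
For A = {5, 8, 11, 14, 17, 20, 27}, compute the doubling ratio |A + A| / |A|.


|A| = 7.
Compute A + A by enumerating all 49 pairs.
A + A = {10, 13, 16, 19, 22, 25, 28, 31, 32, 34, 35, 37, 38, 40, 41, 44, 47, 54}, so |A + A| = 18.
K = |A + A| / |A| = 18/7 (already in lowest terms) ≈ 2.5714.
Reference: AP of size 7 gives K = 13/7 ≈ 1.8571; a fully generic set of size 7 gives K ≈ 4.0000.

|A| = 7, |A + A| = 18, K = 18/7.


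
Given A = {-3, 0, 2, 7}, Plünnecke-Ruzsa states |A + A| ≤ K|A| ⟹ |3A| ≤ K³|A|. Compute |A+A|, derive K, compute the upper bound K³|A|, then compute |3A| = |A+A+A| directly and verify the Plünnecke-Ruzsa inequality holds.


|A| = 4.
Step 1: Compute A + A by enumerating all 16 pairs.
A + A = {-6, -3, -1, 0, 2, 4, 7, 9, 14}, so |A + A| = 9.
Step 2: Doubling constant K = |A + A|/|A| = 9/4 = 9/4 ≈ 2.2500.
Step 3: Plünnecke-Ruzsa gives |3A| ≤ K³·|A| = (2.2500)³ · 4 ≈ 45.5625.
Step 4: Compute 3A = A + A + A directly by enumerating all triples (a,b,c) ∈ A³; |3A| = 16.
Step 5: Check 16 ≤ 45.5625? Yes ✓.

K = 9/4, Plünnecke-Ruzsa bound K³|A| ≈ 45.5625, |3A| = 16, inequality holds.


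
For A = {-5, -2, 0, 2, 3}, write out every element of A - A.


A - A = {a - a' : a, a' ∈ A}.
Compute a - a' for each ordered pair (a, a'):
a = -5: -5--5=0, -5--2=-3, -5-0=-5, -5-2=-7, -5-3=-8
a = -2: -2--5=3, -2--2=0, -2-0=-2, -2-2=-4, -2-3=-5
a = 0: 0--5=5, 0--2=2, 0-0=0, 0-2=-2, 0-3=-3
a = 2: 2--5=7, 2--2=4, 2-0=2, 2-2=0, 2-3=-1
a = 3: 3--5=8, 3--2=5, 3-0=3, 3-2=1, 3-3=0
Collecting distinct values (and noting 0 appears from a-a):
A - A = {-8, -7, -5, -4, -3, -2, -1, 0, 1, 2, 3, 4, 5, 7, 8}
|A - A| = 15

A - A = {-8, -7, -5, -4, -3, -2, -1, 0, 1, 2, 3, 4, 5, 7, 8}


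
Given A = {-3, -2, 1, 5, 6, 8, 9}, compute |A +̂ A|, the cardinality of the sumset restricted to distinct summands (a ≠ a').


Restricted sumset: A +̂ A = {a + a' : a ∈ A, a' ∈ A, a ≠ a'}.
Equivalently, take A + A and drop any sum 2a that is achievable ONLY as a + a for a ∈ A (i.e. sums representable only with equal summands).
Enumerate pairs (a, a') with a < a' (symmetric, so each unordered pair gives one sum; this covers all a ≠ a'):
  -3 + -2 = -5
  -3 + 1 = -2
  -3 + 5 = 2
  -3 + 6 = 3
  -3 + 8 = 5
  -3 + 9 = 6
  -2 + 1 = -1
  -2 + 5 = 3
  -2 + 6 = 4
  -2 + 8 = 6
  -2 + 9 = 7
  1 + 5 = 6
  1 + 6 = 7
  1 + 8 = 9
  1 + 9 = 10
  5 + 6 = 11
  5 + 8 = 13
  5 + 9 = 14
  6 + 8 = 14
  6 + 9 = 15
  8 + 9 = 17
Collected distinct sums: {-5, -2, -1, 2, 3, 4, 5, 6, 7, 9, 10, 11, 13, 14, 15, 17}
|A +̂ A| = 16
(Reference bound: |A +̂ A| ≥ 2|A| - 3 for |A| ≥ 2, with |A| = 7 giving ≥ 11.)

|A +̂ A| = 16


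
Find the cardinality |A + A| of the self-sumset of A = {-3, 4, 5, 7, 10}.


A + A = {a + a' : a, a' ∈ A}; |A| = 5.
General bounds: 2|A| - 1 ≤ |A + A| ≤ |A|(|A|+1)/2, i.e. 9 ≤ |A + A| ≤ 15.
Lower bound 2|A|-1 is attained iff A is an arithmetic progression.
Enumerate sums a + a' for a ≤ a' (symmetric, so this suffices):
a = -3: -3+-3=-6, -3+4=1, -3+5=2, -3+7=4, -3+10=7
a = 4: 4+4=8, 4+5=9, 4+7=11, 4+10=14
a = 5: 5+5=10, 5+7=12, 5+10=15
a = 7: 7+7=14, 7+10=17
a = 10: 10+10=20
Distinct sums: {-6, 1, 2, 4, 7, 8, 9, 10, 11, 12, 14, 15, 17, 20}
|A + A| = 14

|A + A| = 14


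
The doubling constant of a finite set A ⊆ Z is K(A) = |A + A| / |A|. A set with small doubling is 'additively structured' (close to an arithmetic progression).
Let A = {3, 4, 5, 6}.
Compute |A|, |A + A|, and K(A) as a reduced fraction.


|A| = 4.
Compute A + A by enumerating all 16 pairs.
A + A = {6, 7, 8, 9, 10, 11, 12}, so |A + A| = 7.
K = |A + A| / |A| = 7/4 (already in lowest terms) ≈ 1.7500.
Reference: AP of size 4 gives K = 7/4 ≈ 1.7500; a fully generic set of size 4 gives K ≈ 2.5000.

|A| = 4, |A + A| = 7, K = 7/4.


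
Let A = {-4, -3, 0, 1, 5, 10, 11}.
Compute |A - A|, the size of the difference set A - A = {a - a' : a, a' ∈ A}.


A - A = {a - a' : a, a' ∈ A}; |A| = 7.
Bounds: 2|A|-1 ≤ |A - A| ≤ |A|² - |A| + 1, i.e. 13 ≤ |A - A| ≤ 43.
Note: 0 ∈ A - A always (from a - a). The set is symmetric: if d ∈ A - A then -d ∈ A - A.
Enumerate nonzero differences d = a - a' with a > a' (then include -d):
Positive differences: {1, 3, 4, 5, 6, 8, 9, 10, 11, 13, 14, 15}
Full difference set: {0} ∪ (positive diffs) ∪ (negative diffs).
|A - A| = 1 + 2·12 = 25 (matches direct enumeration: 25).

|A - A| = 25


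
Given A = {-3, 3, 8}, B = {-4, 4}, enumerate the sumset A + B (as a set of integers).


A + B = {a + b : a ∈ A, b ∈ B}.
Enumerate all |A|·|B| = 3·2 = 6 pairs (a, b) and collect distinct sums.
a = -3: -3+-4=-7, -3+4=1
a = 3: 3+-4=-1, 3+4=7
a = 8: 8+-4=4, 8+4=12
Collecting distinct sums: A + B = {-7, -1, 1, 4, 7, 12}
|A + B| = 6

A + B = {-7, -1, 1, 4, 7, 12}


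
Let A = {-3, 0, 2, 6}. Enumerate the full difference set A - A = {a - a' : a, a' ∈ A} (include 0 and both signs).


A - A = {a - a' : a, a' ∈ A}.
Compute a - a' for each ordered pair (a, a'):
a = -3: -3--3=0, -3-0=-3, -3-2=-5, -3-6=-9
a = 0: 0--3=3, 0-0=0, 0-2=-2, 0-6=-6
a = 2: 2--3=5, 2-0=2, 2-2=0, 2-6=-4
a = 6: 6--3=9, 6-0=6, 6-2=4, 6-6=0
Collecting distinct values (and noting 0 appears from a-a):
A - A = {-9, -6, -5, -4, -3, -2, 0, 2, 3, 4, 5, 6, 9}
|A - A| = 13

A - A = {-9, -6, -5, -4, -3, -2, 0, 2, 3, 4, 5, 6, 9}


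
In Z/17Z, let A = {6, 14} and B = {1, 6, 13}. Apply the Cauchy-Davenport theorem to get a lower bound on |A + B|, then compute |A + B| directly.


Cauchy-Davenport: |A + B| ≥ min(p, |A| + |B| - 1) for A, B nonempty in Z/pZ.
|A| = 2, |B| = 3, p = 17.
CD lower bound = min(17, 2 + 3 - 1) = min(17, 4) = 4.
Compute A + B mod 17 directly:
a = 6: 6+1=7, 6+6=12, 6+13=2
a = 14: 14+1=15, 14+6=3, 14+13=10
A + B = {2, 3, 7, 10, 12, 15}, so |A + B| = 6.
Verify: 6 ≥ 4? Yes ✓.

CD lower bound = 4, actual |A + B| = 6.


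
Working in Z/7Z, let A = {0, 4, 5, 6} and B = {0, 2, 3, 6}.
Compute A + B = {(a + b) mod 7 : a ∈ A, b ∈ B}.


Work in Z/7Z: reduce every sum a + b modulo 7.
Enumerate all 16 pairs:
a = 0: 0+0=0, 0+2=2, 0+3=3, 0+6=6
a = 4: 4+0=4, 4+2=6, 4+3=0, 4+6=3
a = 5: 5+0=5, 5+2=0, 5+3=1, 5+6=4
a = 6: 6+0=6, 6+2=1, 6+3=2, 6+6=5
Distinct residues collected: {0, 1, 2, 3, 4, 5, 6}
|A + B| = 7 (out of 7 total residues).

A + B = {0, 1, 2, 3, 4, 5, 6}


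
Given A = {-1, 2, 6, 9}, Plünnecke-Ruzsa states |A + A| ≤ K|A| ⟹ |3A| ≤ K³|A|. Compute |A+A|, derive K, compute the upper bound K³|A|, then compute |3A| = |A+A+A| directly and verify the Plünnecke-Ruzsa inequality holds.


|A| = 4.
Step 1: Compute A + A by enumerating all 16 pairs.
A + A = {-2, 1, 4, 5, 8, 11, 12, 15, 18}, so |A + A| = 9.
Step 2: Doubling constant K = |A + A|/|A| = 9/4 = 9/4 ≈ 2.2500.
Step 3: Plünnecke-Ruzsa gives |3A| ≤ K³·|A| = (2.2500)³ · 4 ≈ 45.5625.
Step 4: Compute 3A = A + A + A directly by enumerating all triples (a,b,c) ∈ A³; |3A| = 16.
Step 5: Check 16 ≤ 45.5625? Yes ✓.

K = 9/4, Plünnecke-Ruzsa bound K³|A| ≈ 45.5625, |3A| = 16, inequality holds.
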